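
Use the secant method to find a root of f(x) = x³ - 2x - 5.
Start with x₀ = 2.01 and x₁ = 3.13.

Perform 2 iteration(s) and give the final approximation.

f(x) = x³ - 2x - 5
x₀ = 2.01, x₁ = 3.13

Secant formula: x_{n+1} = x_n - f(x_n)(x_n - x_{n-1})/(f(x_n) - f(x_{n-1}))

Iteration 1:
  f(2.010000) = -0.899399
  f(3.130000) = 19.404297
  x_2 = 3.130000 - 19.404297×(3.130000 - 2.010000)/(19.404297 - (-0.899399))
       = 2.059613
Iteration 2:
  f(3.130000) = 19.404297
  f(2.059613) = -0.382336
  x_3 = 2.059613 - (-0.382336)×(2.059613 - 3.130000)/(-0.382336 - 19.404297)
       = 2.080296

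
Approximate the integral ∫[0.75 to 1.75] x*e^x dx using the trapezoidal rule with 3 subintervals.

f(x) = x*e^x
a = 0.75, b = 1.75, n = 3
h = (b - a)/n = 0.333333

Trapezoidal rule: (h/2)[f(x₀) + 2f(x₁) + 2f(x₂) + ... + f(xₙ)]

x_0 = 0.7500, f(x_0) = 1.587750, coefficient = 1
x_1 = 1.0833, f(x_1) = 3.200721, coefficient = 2
x_2 = 1.4167, f(x_2) = 5.841417, coefficient = 2
x_3 = 1.7500, f(x_3) = 10.070555, coefficient = 1

I ≈ (0.333333/2) × 29.742580 = 4.957097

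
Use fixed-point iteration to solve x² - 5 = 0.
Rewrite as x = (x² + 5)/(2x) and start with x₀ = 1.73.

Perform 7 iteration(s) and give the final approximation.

Equation: x² - 5 = 0
Fixed-point form: x = (x² + 5)/(2x)
x₀ = 1.73

x_1 = g(1.730000) = 2.310087
x_2 = g(2.310087) = 2.237254
x_3 = g(2.237254) = 2.236068
x_4 = g(2.236068) = 2.236068
x_5 = g(2.236068) = 2.236068
x_6 = g(2.236068) = 2.236068
x_7 = g(2.236068) = 2.236068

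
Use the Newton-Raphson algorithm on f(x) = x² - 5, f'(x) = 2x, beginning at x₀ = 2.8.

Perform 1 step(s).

f(x) = x² - 5
f'(x) = 2x
x₀ = 2.8

Newton-Raphson formula: x_{n+1} = x_n - f(x_n)/f'(x_n)

Iteration 1:
  f(2.800000) = 2.840000
  f'(2.800000) = 5.600000
  x_1 = 2.800000 - 2.840000/5.600000 = 2.292857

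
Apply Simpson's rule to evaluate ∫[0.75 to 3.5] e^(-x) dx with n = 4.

f(x) = e^(-x)
a = 0.75, b = 3.5, n = 4
h = (b - a)/n = 0.687500

Simpson's rule: (h/3)[f(x₀) + 4f(x₁) + 2f(x₂) + ... + f(xₙ)]

x_0 = 0.7500, f(x_0) = 0.472367, coefficient = 1
x_1 = 1.4375, f(x_1) = 0.237521, coefficient = 4
x_2 = 2.1250, f(x_2) = 0.119433, coefficient = 2
x_3 = 2.8125, f(x_3) = 0.060055, coefficient = 4
x_4 = 3.5000, f(x_4) = 0.030197, coefficient = 1

I ≈ (0.687500/3) × 1.931732 = 0.442689
Exact value: 0.442169
Error: 0.000519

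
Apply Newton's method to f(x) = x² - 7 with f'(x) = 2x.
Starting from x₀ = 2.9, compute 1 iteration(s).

f(x) = x² - 7
f'(x) = 2x
x₀ = 2.9

Newton-Raphson formula: x_{n+1} = x_n - f(x_n)/f'(x_n)

Iteration 1:
  f(2.900000) = 1.410000
  f'(2.900000) = 5.800000
  x_1 = 2.900000 - 1.410000/5.800000 = 2.656897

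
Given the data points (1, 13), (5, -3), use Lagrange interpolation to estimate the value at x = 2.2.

Lagrange interpolation formula:
P(x) = Σ yᵢ × Lᵢ(x)
where Lᵢ(x) = Π_{j≠i} (x - xⱼ)/(xᵢ - xⱼ)

L_0(2.2) = (2.2 - 5)/(1 - 5) = 0.700000
L_1(2.2) = (2.2 - 1)/(5 - 1) = 0.300000

P(2.2) = 13×L_0(2.2) + (-3)×L_1(2.2)
P(2.2) = 8.200000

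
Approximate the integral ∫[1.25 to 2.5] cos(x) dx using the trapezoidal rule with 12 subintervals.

f(x) = cos(x)
a = 1.25, b = 2.5, n = 12
h = (b - a)/n = 0.104167

Trapezoidal rule: (h/2)[f(x₀) + 2f(x₁) + 2f(x₂) + ... + f(xₙ)]

x_0 = 1.2500, f(x_0) = 0.315322, coefficient = 1
x_1 = 1.3542, f(x_1) = 0.214939, coefficient = 2
x_2 = 1.4583, f(x_2) = 0.112226, coefficient = 2
x_3 = 1.5625, f(x_3) = 0.008296, coefficient = 2
x_4 = 1.6667, f(x_4) = -0.095724, coefficient = 2
x_5 = 1.7708, f(x_5) = -0.198706, coefficient = 2
x_6 = 1.8750, f(x_6) = -0.299534, coefficient = 2
x_7 = 1.9792, f(x_7) = -0.397114, coefficient = 2
x_8 = 2.0833, f(x_8) = -0.490390, coefficient = 2
x_9 = 2.1875, f(x_9) = -0.578349, coefficient = 2
x_10 = 2.2917, f(x_10) = -0.660039, coefficient = 2
x_11 = 2.3958, f(x_11) = -0.734573, coefficient = 2
x_12 = 2.5000, f(x_12) = -0.801144, coefficient = 1

I ≈ (0.104167/2) × -6.723753 = -0.350195
Exact value: -0.350512
Error: 0.000317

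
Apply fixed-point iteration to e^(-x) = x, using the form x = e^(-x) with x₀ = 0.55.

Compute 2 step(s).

Equation: e^(-x) = x
Fixed-point form: x = e^(-x)
x₀ = 0.55

x_1 = g(0.550000) = 0.576950
x_2 = g(0.576950) = 0.561609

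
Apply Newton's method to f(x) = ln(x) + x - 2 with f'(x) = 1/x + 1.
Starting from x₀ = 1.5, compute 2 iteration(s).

f(x) = ln(x) + x - 2
f'(x) = 1/x + 1
x₀ = 1.5

Newton-Raphson formula: x_{n+1} = x_n - f(x_n)/f'(x_n)

Iteration 1:
  f(1.500000) = -0.094535
  f'(1.500000) = 1.666667
  x_1 = 1.500000 - (-0.094535)/1.666667 = 1.556721
Iteration 2:
  f(1.556721) = -0.000697
  f'(1.556721) = 1.642376
  x_2 = 1.556721 - (-0.000697)/1.642376 = 1.557146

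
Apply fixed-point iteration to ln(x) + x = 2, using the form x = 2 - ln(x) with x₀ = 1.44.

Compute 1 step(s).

Equation: ln(x) + x = 2
Fixed-point form: x = 2 - ln(x)
x₀ = 1.44

x_1 = g(1.440000) = 1.635357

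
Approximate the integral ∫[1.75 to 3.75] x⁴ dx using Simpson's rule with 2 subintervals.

f(x) = x⁴
a = 1.75, b = 3.75, n = 2
h = (b - a)/n = 1.000000

Simpson's rule: (h/3)[f(x₀) + 4f(x₁) + 2f(x₂) + ... + f(xₙ)]

x_0 = 1.7500, f(x_0) = 9.378906, coefficient = 1
x_1 = 2.7500, f(x_1) = 57.191406, coefficient = 4
x_2 = 3.7500, f(x_2) = 197.753906, coefficient = 1

I ≈ (1.000000/3) × 435.898438 = 145.299479
Exact value: 145.032813
Error: 0.266667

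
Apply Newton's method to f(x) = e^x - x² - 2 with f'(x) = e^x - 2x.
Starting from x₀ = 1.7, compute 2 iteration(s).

f(x) = e^x - x² - 2
f'(x) = e^x - 2x
x₀ = 1.7

Newton-Raphson formula: x_{n+1} = x_n - f(x_n)/f'(x_n)

Iteration 1:
  f(1.700000) = 0.583947
  f'(1.700000) = 2.073947
  x_1 = 1.700000 - 0.583947/2.073947 = 1.418437
Iteration 2:
  f(1.418437) = 0.118695
  f'(1.418437) = 1.293785
  x_2 = 1.418437 - 0.118695/1.293785 = 1.326694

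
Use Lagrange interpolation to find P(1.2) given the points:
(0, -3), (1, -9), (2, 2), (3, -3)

Lagrange interpolation formula:
P(x) = Σ yᵢ × Lᵢ(x)
where Lᵢ(x) = Π_{j≠i} (x - xⱼ)/(xᵢ - xⱼ)

L_0(1.2) = (1.2 - 1)/(0 - 1) × (1.2 - 2)/(0 - 2) × (1.2 - 3)/(0 - 3) = -0.048000
L_1(1.2) = (1.2 - 0)/(1 - 0) × (1.2 - 2)/(1 - 2) × (1.2 - 3)/(1 - 3) = 0.864000
L_2(1.2) = (1.2 - 0)/(2 - 0) × (1.2 - 1)/(2 - 1) × (1.2 - 3)/(2 - 3) = 0.216000
L_3(1.2) = (1.2 - 0)/(3 - 0) × (1.2 - 1)/(3 - 1) × (1.2 - 2)/(3 - 2) = -0.032000

P(1.2) = (-3)×L_0(1.2) + (-9)×L_1(1.2) + 2×L_2(1.2) + (-3)×L_3(1.2)
P(1.2) = -7.104000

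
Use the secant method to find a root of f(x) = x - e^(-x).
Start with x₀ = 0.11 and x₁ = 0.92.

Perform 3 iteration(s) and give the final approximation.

f(x) = x - e^(-x)
x₀ = 0.11, x₁ = 0.92

Secant formula: x_{n+1} = x_n - f(x_n)(x_n - x_{n-1})/(f(x_n) - f(x_{n-1}))

Iteration 1:
  f(0.110000) = -0.785834
  f(0.920000) = 0.521481
  x_2 = 0.920000 - 0.521481×(0.920000 - 0.110000)/(0.521481 - (-0.785834))
       = 0.596895
Iteration 2:
  f(0.920000) = 0.521481
  f(0.596895) = 0.046377
  x_3 = 0.596895 - 0.046377×(0.596895 - 0.920000)/(0.046377 - 0.521481)
       = 0.565356
Iteration 3:
  f(0.596895) = 0.046377
  f(0.565356) = -0.002803
  x_4 = 0.565356 - (-0.002803)×(0.565356 - 0.596895)/(-0.002803 - 0.046377)
       = 0.567153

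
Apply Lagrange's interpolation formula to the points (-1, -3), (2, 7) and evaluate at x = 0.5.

Lagrange interpolation formula:
P(x) = Σ yᵢ × Lᵢ(x)
where Lᵢ(x) = Π_{j≠i} (x - xⱼ)/(xᵢ - xⱼ)

L_0(0.5) = (0.5 - 2)/(-1 - 2) = 0.500000
L_1(0.5) = (0.5 - (-1))/(2 - (-1)) = 0.500000

P(0.5) = (-3)×L_0(0.5) + 7×L_1(0.5)
P(0.5) = 2.000000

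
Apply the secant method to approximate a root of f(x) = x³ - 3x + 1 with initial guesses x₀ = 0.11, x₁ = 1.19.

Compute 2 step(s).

f(x) = x³ - 3x + 1
x₀ = 0.11, x₁ = 1.19

Secant formula: x_{n+1} = x_n - f(x_n)(x_n - x_{n-1})/(f(x_n) - f(x_{n-1}))

Iteration 1:
  f(0.110000) = 0.671331
  f(1.190000) = -0.884841
  x_2 = 1.190000 - (-0.884841)×(1.190000 - 0.110000)/(-0.884841 - 0.671331)
       = 0.575911
Iteration 2:
  f(1.190000) = -0.884841
  f(0.575911) = -0.536718
  x_3 = 0.575911 - (-0.536718)×(0.575911 - 1.190000)/(-0.536718 - (-0.884841))
       = -0.370862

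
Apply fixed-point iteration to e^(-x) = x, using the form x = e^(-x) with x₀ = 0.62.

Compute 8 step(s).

Equation: e^(-x) = x
Fixed-point form: x = e^(-x)
x₀ = 0.62

x_1 = g(0.620000) = 0.537944
x_2 = g(0.537944) = 0.583947
x_3 = g(0.583947) = 0.557693
x_4 = g(0.557693) = 0.572529
x_5 = g(0.572529) = 0.564097
x_6 = g(0.564097) = 0.568873
x_7 = g(0.568873) = 0.566163
x_8 = g(0.566163) = 0.567700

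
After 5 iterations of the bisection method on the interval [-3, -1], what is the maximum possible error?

Bisection error bound: |error| ≤ (b-a)/2^n
|error| ≤ (-1 - (-3))/2^5 = 2/2^5
|error| ≤ 0.0625000000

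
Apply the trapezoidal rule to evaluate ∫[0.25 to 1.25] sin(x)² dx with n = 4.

f(x) = sin(x)²
a = 0.25, b = 1.25, n = 4
h = (b - a)/n = 0.250000

Trapezoidal rule: (h/2)[f(x₀) + 2f(x₁) + 2f(x₂) + ... + f(xₙ)]

x_0 = 0.2500, f(x_0) = 0.061209, coefficient = 1
x_1 = 0.5000, f(x_1) = 0.229849, coefficient = 2
x_2 = 0.7500, f(x_2) = 0.464631, coefficient = 2
x_3 = 1.0000, f(x_3) = 0.708073, coefficient = 2
x_4 = 1.2500, f(x_4) = 0.900572, coefficient = 1

I ≈ (0.250000/2) × 3.766888 = 0.470861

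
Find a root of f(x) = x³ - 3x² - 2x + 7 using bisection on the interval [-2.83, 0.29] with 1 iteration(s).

f(x) = x³ - 3x² - 2x + 7
Initial interval: [-2.83, 0.29]

Iteration 1:
  c_1 = (-2.830000 + 0.290000)/2 = -1.270000
  f(c_1) = f(-1.270000) = 2.652917
  f(a) × f(c) < 0, new interval: [-2.830000, -1.270000]

After 1 iteration(s), the approximation is c_1 = -1.270000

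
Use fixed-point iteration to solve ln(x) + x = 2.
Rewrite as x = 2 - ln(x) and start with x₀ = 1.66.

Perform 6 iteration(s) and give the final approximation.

Equation: ln(x) + x = 2
Fixed-point form: x = 2 - ln(x)
x₀ = 1.66

x_1 = g(1.660000) = 1.493182
x_2 = g(1.493182) = 1.599090
x_3 = g(1.599090) = 1.530565
x_4 = g(1.530565) = 1.574363
x_5 = g(1.574363) = 1.546149
x_6 = g(1.546149) = 1.564233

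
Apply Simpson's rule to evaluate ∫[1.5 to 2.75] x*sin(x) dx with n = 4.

f(x) = x*sin(x)
a = 1.5, b = 2.75, n = 4
h = (b - a)/n = 0.312500

Simpson's rule: (h/3)[f(x₀) + 4f(x₁) + 2f(x₂) + ... + f(xₙ)]

x_0 = 1.5000, f(x_0) = 1.496242, coefficient = 1
x_1 = 1.8125, f(x_1) = 1.759814, coefficient = 4
x_2 = 2.1250, f(x_2) = 1.806930, coefficient = 2
x_3 = 2.4375, f(x_3) = 1.577897, coefficient = 4
x_4 = 2.7500, f(x_4) = 1.049568, coefficient = 1

I ≈ (0.312500/3) × 19.510513 = 2.032345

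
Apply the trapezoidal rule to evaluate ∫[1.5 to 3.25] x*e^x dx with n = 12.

f(x) = x*e^x
a = 1.5, b = 3.25, n = 12
h = (b - a)/n = 0.145833

Trapezoidal rule: (h/2)[f(x₀) + 2f(x₁) + 2f(x₂) + ... + f(xₙ)]

x_0 = 1.5000, f(x_0) = 6.722534, coefficient = 1
x_1 = 1.6458, f(x_1) = 8.534188, coefficient = 2
x_2 = 1.7917, f(x_2) = 10.749002, coefficient = 2
x_3 = 1.9375, f(x_3) = 13.448916, coefficient = 2
x_4 = 2.0833, f(x_4) = 16.731656, coefficient = 2
x_5 = 2.2292, f(x_5) = 20.713683, coefficient = 2
x_6 = 2.3750, f(x_6) = 25.533656, coefficient = 2
x_7 = 2.5208, f(x_7) = 31.356540, coefficient = 2
x_8 = 2.6667, f(x_8) = 38.378443, coefficient = 2
x_9 = 2.8125, f(x_9) = 46.832330, coefficient = 2
x_10 = 2.9583, f(x_10) = 56.994763, coefficient = 2
x_11 = 3.1042, f(x_11) = 69.193848, coefficient = 2
x_12 = 3.2500, f(x_12) = 83.818605, coefficient = 1

I ≈ (0.145833/2) × 767.475188 = 55.961732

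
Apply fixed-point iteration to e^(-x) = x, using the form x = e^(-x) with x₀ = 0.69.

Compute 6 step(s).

Equation: e^(-x) = x
Fixed-point form: x = e^(-x)
x₀ = 0.69

x_1 = g(0.690000) = 0.501576
x_2 = g(0.501576) = 0.605575
x_3 = g(0.605575) = 0.545760
x_4 = g(0.545760) = 0.579401
x_5 = g(0.579401) = 0.560234
x_6 = g(0.560234) = 0.571076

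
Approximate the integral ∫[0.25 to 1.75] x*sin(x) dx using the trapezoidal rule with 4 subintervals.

f(x) = x*sin(x)
a = 0.25, b = 1.75, n = 4
h = (b - a)/n = 0.375000

Trapezoidal rule: (h/2)[f(x₀) + 2f(x₁) + 2f(x₂) + ... + f(xₙ)]

x_0 = 0.2500, f(x_0) = 0.061851, coefficient = 1
x_1 = 0.6250, f(x_1) = 0.365686, coefficient = 2
x_2 = 1.0000, f(x_2) = 0.841471, coefficient = 2
x_3 = 1.3750, f(x_3) = 1.348728, coefficient = 2
x_4 = 1.7500, f(x_4) = 1.721975, coefficient = 1

I ≈ (0.375000/2) × 6.895596 = 1.292924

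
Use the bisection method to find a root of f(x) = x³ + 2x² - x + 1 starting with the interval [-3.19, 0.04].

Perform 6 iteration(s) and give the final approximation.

f(x) = x³ + 2x² - x + 1
Initial interval: [-3.19, 0.04]

Iteration 1:
  c_1 = (-3.190000 + 0.040000)/2 = -1.575000
  f(c_1) = f(-1.575000) = 3.629266
  f(a) × f(c) < 0, new interval: [-3.190000, -1.575000]
Iteration 2:
  c_2 = (-3.190000 + (-1.575000))/2 = -2.382500
  f(c_2) = f(-2.382500) = 1.211313
  f(a) × f(c) < 0, new interval: [-3.190000, -2.382500]
Iteration 3:
  c_3 = (-3.190000 + (-2.382500))/2 = -2.786250
  f(c_3) = f(-2.786250) = -2.317557
  f(a) × f(c) ≥ 0, new interval: [-2.786250, -2.382500]
Iteration 4:
  c_4 = (-2.786250 + (-2.382500))/2 = -2.584375
  f(c_4) = f(-2.584375) = -0.318662
  f(a) × f(c) ≥ 0, new interval: [-2.584375, -2.382500]
Iteration 5:
  c_5 = (-2.584375 + (-2.382500))/2 = -2.483437
  f(c_5) = f(-2.483437) = 0.501855
  f(a) × f(c) < 0, new interval: [-2.584375, -2.483437]
Iteration 6:
  c_6 = (-2.584375 + (-2.483437))/2 = -2.533906
  f(c_6) = f(-2.533906) = 0.105865
  f(a) × f(c) < 0, new interval: [-2.584375, -2.533906]

After 6 iteration(s), the approximation is c_6 = -2.533906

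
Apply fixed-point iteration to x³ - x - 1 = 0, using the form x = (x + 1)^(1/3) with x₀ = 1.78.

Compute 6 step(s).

Equation: x³ - x - 1 = 0
Fixed-point form: x = (x + 1)^(1/3)
x₀ = 1.78

x_1 = g(1.780000) = 1.406096
x_2 = g(1.406096) = 1.339998
x_3 = g(1.339998) = 1.327614
x_4 = g(1.327614) = 1.325268
x_5 = g(1.325268) = 1.324822
x_6 = g(1.324822) = 1.324738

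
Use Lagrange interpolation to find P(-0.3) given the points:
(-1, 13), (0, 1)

Lagrange interpolation formula:
P(x) = Σ yᵢ × Lᵢ(x)
where Lᵢ(x) = Π_{j≠i} (x - xⱼ)/(xᵢ - xⱼ)

L_0(-0.3) = (-0.3 - 0)/(-1 - 0) = 0.300000
L_1(-0.3) = (-0.3 - (-1))/(0 - (-1)) = 0.700000

P(-0.3) = 13×L_0(-0.3) + 1×L_1(-0.3)
P(-0.3) = 4.600000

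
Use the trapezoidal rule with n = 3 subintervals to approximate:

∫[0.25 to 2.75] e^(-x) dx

f(x) = e^(-x)
a = 0.25, b = 2.75, n = 3
h = (b - a)/n = 0.833333

Trapezoidal rule: (h/2)[f(x₀) + 2f(x₁) + 2f(x₂) + ... + f(xₙ)]

x_0 = 0.2500, f(x_0) = 0.778801, coefficient = 1
x_1 = 1.0833, f(x_1) = 0.338465, coefficient = 2
x_2 = 1.9167, f(x_2) = 0.147096, coefficient = 2
x_3 = 2.7500, f(x_3) = 0.063928, coefficient = 1

I ≈ (0.833333/2) × 1.813852 = 0.755772
Exact value: 0.714873
Error: 0.040899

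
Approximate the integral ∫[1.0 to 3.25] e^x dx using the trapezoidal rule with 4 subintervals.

f(x) = e^x
a = 1.0, b = 3.25, n = 4
h = (b - a)/n = 0.562500

Trapezoidal rule: (h/2)[f(x₀) + 2f(x₁) + 2f(x₂) + ... + f(xₙ)]

x_0 = 1.0000, f(x_0) = 2.718282, coefficient = 1
x_1 = 1.5625, f(x_1) = 4.770733, coefficient = 2
x_2 = 2.1250, f(x_2) = 8.372897, coefficient = 2
x_3 = 2.6875, f(x_3) = 14.694893, coefficient = 2
x_4 = 3.2500, f(x_4) = 25.790340, coefficient = 1

I ≈ (0.562500/2) × 84.185669 = 23.677219
Exact value: 23.072058
Error: 0.605161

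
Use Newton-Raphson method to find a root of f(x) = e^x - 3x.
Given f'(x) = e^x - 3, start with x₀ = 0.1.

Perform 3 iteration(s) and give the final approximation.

f(x) = e^x - 3x
f'(x) = e^x - 3
x₀ = 0.1

Newton-Raphson formula: x_{n+1} = x_n - f(x_n)/f'(x_n)

Iteration 1:
  f(0.100000) = 0.805171
  f'(0.100000) = -1.894829
  x_1 = 0.100000 - 0.805171/(-1.894829) = 0.524931
Iteration 2:
  f(0.524931) = 0.115550
  f'(0.524931) = -1.309658
  x_2 = 0.524931 - 0.115550/(-1.309658) = 0.613160
Iteration 3:
  f(0.613160) = 0.006777
  f'(0.613160) = -1.153745
  x_3 = 0.613160 - 0.006777/(-1.153745) = 0.619033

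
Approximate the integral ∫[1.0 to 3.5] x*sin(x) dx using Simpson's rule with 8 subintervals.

f(x) = x*sin(x)
a = 1.0, b = 3.5, n = 8
h = (b - a)/n = 0.312500

Simpson's rule: (h/3)[f(x₀) + 4f(x₁) + 2f(x₂) + ... + f(xₙ)]

x_0 = 1.0000, f(x_0) = 0.841471, coefficient = 1
x_1 = 1.3125, f(x_1) = 1.268960, coefficient = 4
x_2 = 1.6250, f(x_2) = 1.622613, coefficient = 2
x_3 = 1.9375, f(x_3) = 1.808684, coefficient = 4
x_4 = 2.2500, f(x_4) = 1.750665, coefficient = 2
x_5 = 2.5625, f(x_5) = 1.402366, coefficient = 4
x_6 = 2.8750, f(x_6) = 0.757407, coefficient = 2
x_7 = 3.1875, f(x_7) = -0.146278, coefficient = 4
x_8 = 3.5000, f(x_8) = -1.227741, coefficient = 1

I ≈ (0.312500/3) × 25.210026 = 2.626044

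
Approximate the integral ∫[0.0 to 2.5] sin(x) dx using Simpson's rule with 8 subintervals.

f(x) = sin(x)
a = 0.0, b = 2.5, n = 8
h = (b - a)/n = 0.312500

Simpson's rule: (h/3)[f(x₀) + 4f(x₁) + 2f(x₂) + ... + f(xₙ)]

x_0 = 0.0000, f(x_0) = 0.000000, coefficient = 1
x_1 = 0.3125, f(x_1) = 0.307439, coefficient = 4
x_2 = 0.6250, f(x_2) = 0.585097, coefficient = 2
x_3 = 0.9375, f(x_3) = 0.806081, coefficient = 4
x_4 = 1.2500, f(x_4) = 0.948985, coefficient = 2
x_5 = 1.5625, f(x_5) = 0.999966, coefficient = 4
x_6 = 1.8750, f(x_6) = 0.954086, coefficient = 2
x_7 = 2.1875, f(x_7) = 0.815789, coefficient = 4
x_8 = 2.5000, f(x_8) = 0.598472, coefficient = 1

I ≈ (0.312500/3) × 17.291906 = 1.801240
Exact value: 1.801144
Error: 0.000097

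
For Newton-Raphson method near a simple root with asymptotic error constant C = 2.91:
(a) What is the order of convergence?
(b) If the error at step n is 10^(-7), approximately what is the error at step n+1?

(a) Newton-Raphson has quadratic (order 2) convergence near simple roots.
    This means |e_{n+1}| ≈ C|e_n|².

(b) With |e_n| = 10^(-7) and C = 2.91:
    |e_{n+1}| ≈ 2.91 × (10^(-7))² = 2.91 × 10^(-14)

(a) 2 (quadratic); (b) |e_{n+1}| ≈ 2.910e-14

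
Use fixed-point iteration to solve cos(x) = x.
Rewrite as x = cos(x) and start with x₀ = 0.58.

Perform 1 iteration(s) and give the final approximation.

Equation: cos(x) = x
Fixed-point form: x = cos(x)
x₀ = 0.58

x_1 = g(0.580000) = 0.836463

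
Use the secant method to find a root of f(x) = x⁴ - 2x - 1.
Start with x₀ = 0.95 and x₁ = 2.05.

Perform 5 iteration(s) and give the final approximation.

f(x) = x⁴ - 2x - 1
x₀ = 0.95, x₁ = 2.05

Secant formula: x_{n+1} = x_n - f(x_n)(x_n - x_{n-1})/(f(x_n) - f(x_{n-1}))

Iteration 1:
  f(0.950000) = -2.085494
  f(2.050000) = 12.561006
  x_2 = 2.050000 - 12.561006×(2.050000 - 0.950000)/(12.561006 - (-2.085494))
       = 1.106627
Iteration 2:
  f(2.050000) = 12.561006
  f(1.106627) = -1.713550
  x_3 = 1.106627 - (-1.713550)×(1.106627 - 2.050000)/(-1.713550 - 12.561006)
       = 1.219872
Iteration 3:
  f(1.106627) = -1.713550
  f(1.219872) = -1.225339
  x_4 = 1.219872 - (-1.225339)×(1.219872 - 1.106627)/(-1.225339 - (-1.713550))
       = 1.504099
Iteration 4:
  f(1.219872) = -1.225339
  f(1.504099) = 1.109870
  x_5 = 1.504099 - 1.109870×(1.504099 - 1.219872)/(1.109870 - (-1.225339))
       = 1.369013
Iteration 5:
  f(1.504099) = 1.109870
  f(1.369013) = -0.225415
  x_6 = 1.369013 - (-0.225415)×(1.369013 - 1.504099)/(-0.225415 - 1.109870)
       = 1.391817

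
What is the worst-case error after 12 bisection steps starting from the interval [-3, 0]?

Bisection error bound: |error| ≤ (b-a)/2^n
|error| ≤ (0 - (-3))/2^12 = 3/2^12
|error| ≤ 0.0007324219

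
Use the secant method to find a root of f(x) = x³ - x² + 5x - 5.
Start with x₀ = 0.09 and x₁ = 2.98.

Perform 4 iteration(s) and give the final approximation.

f(x) = x³ - x² + 5x - 5
x₀ = 0.09, x₁ = 2.98

Secant formula: x_{n+1} = x_n - f(x_n)(x_n - x_{n-1})/(f(x_n) - f(x_{n-1}))

Iteration 1:
  f(0.090000) = -4.557371
  f(2.980000) = 27.483192
  x_2 = 2.980000 - 27.483192×(2.980000 - 0.090000)/(27.483192 - (-4.557371))
       = 0.501067
Iteration 2:
  f(2.980000) = 27.483192
  f(0.501067) = -2.619934
  x_3 = 0.501067 - (-2.619934)×(0.501067 - 2.980000)/(-2.619934 - 27.483192)
       = 0.716813
Iteration 3:
  f(0.501067) = -2.619934
  f(0.716813) = -1.561443
  x_4 = 0.716813 - (-1.561443)×(0.716813 - 0.501067)/(-1.561443 - (-2.619934))
       = 1.035073
Iteration 4:
  f(0.716813) = -1.561443
  f(1.035073) = 0.212943
  x_5 = 1.035073 - 0.212943×(1.035073 - 0.716813)/(0.212943 - (-1.561443))
       = 0.996879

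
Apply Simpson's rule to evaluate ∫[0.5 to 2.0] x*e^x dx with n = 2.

f(x) = x*e^x
a = 0.5, b = 2.0, n = 2
h = (b - a)/n = 0.750000

Simpson's rule: (h/3)[f(x₀) + 4f(x₁) + 2f(x₂) + ... + f(xₙ)]

x_0 = 0.5000, f(x_0) = 0.824361, coefficient = 1
x_1 = 1.2500, f(x_1) = 4.362929, coefficient = 4
x_2 = 2.0000, f(x_2) = 14.778112, coefficient = 1

I ≈ (0.750000/3) × 33.054188 = 8.263547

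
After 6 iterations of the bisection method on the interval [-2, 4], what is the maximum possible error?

Bisection error bound: |error| ≤ (b-a)/2^n
|error| ≤ (4 - (-2))/2^6 = 6/2^6
|error| ≤ 0.0937500000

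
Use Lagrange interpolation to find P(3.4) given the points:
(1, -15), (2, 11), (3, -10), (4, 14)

Lagrange interpolation formula:
P(x) = Σ yᵢ × Lᵢ(x)
where Lᵢ(x) = Π_{j≠i} (x - xⱼ)/(xᵢ - xⱼ)

L_0(3.4) = (3.4 - 2)/(1 - 2) × (3.4 - 3)/(1 - 3) × (3.4 - 4)/(1 - 4) = 0.056000
L_1(3.4) = (3.4 - 1)/(2 - 1) × (3.4 - 3)/(2 - 3) × (3.4 - 4)/(2 - 4) = -0.288000
L_2(3.4) = (3.4 - 1)/(3 - 1) × (3.4 - 2)/(3 - 2) × (3.4 - 4)/(3 - 4) = 1.008000
L_3(3.4) = (3.4 - 1)/(4 - 1) × (3.4 - 2)/(4 - 2) × (3.4 - 3)/(4 - 3) = 0.224000

P(3.4) = (-15)×L_0(3.4) + 11×L_1(3.4) + (-10)×L_2(3.4) + 14×L_3(3.4)
P(3.4) = -10.952000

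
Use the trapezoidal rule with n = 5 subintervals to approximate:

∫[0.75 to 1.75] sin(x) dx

f(x) = sin(x)
a = 0.75, b = 1.75, n = 5
h = (b - a)/n = 0.200000

Trapezoidal rule: (h/2)[f(x₀) + 2f(x₁) + 2f(x₂) + ... + f(xₙ)]

x_0 = 0.7500, f(x_0) = 0.681639, coefficient = 1
x_1 = 0.9500, f(x_1) = 0.813416, coefficient = 2
x_2 = 1.1500, f(x_2) = 0.912764, coefficient = 2
x_3 = 1.3500, f(x_3) = 0.975723, coefficient = 2
x_4 = 1.5500, f(x_4) = 0.999784, coefficient = 2
x_5 = 1.7500, f(x_5) = 0.983986, coefficient = 1

I ≈ (0.200000/2) × 9.068998 = 0.906900
Exact value: 0.909935
Error: 0.003035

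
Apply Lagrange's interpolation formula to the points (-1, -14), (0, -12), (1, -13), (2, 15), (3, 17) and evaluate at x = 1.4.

Lagrange interpolation formula:
P(x) = Σ yᵢ × Lᵢ(x)
where Lᵢ(x) = Π_{j≠i} (x - xⱼ)/(xᵢ - xⱼ)

L_0(1.4) = (1.4 - 0)/(-1 - 0) × (1.4 - 1)/(-1 - 1) × (1.4 - 2)/(-1 - 2) × (1.4 - 3)/(-1 - 3) = 0.022400
L_1(1.4) = (1.4 - (-1))/(0 - (-1)) × (1.4 - 1)/(0 - 1) × (1.4 - 2)/(0 - 2) × (1.4 - 3)/(0 - 3) = -0.153600
L_2(1.4) = (1.4 - (-1))/(1 - (-1)) × (1.4 - 0)/(1 - 0) × (1.4 - 2)/(1 - 2) × (1.4 - 3)/(1 - 3) = 0.806400
L_3(1.4) = (1.4 - (-1))/(2 - (-1)) × (1.4 - 0)/(2 - 0) × (1.4 - 1)/(2 - 1) × (1.4 - 3)/(2 - 3) = 0.358400
L_4(1.4) = (1.4 - (-1))/(3 - (-1)) × (1.4 - 0)/(3 - 0) × (1.4 - 1)/(3 - 1) × (1.4 - 2)/(3 - 2) = -0.033600

P(1.4) = (-14)×L_0(1.4) + (-12)×L_1(1.4) + (-13)×L_2(1.4) + 15×L_3(1.4) + 17×L_4(1.4)
P(1.4) = -4.148800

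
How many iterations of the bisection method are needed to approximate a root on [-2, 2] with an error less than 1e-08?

We need (b-a)/2^n ≤ 1e-08
(2 - (-2))/2^n ≤ 1e-08
4/2^n ≤ 1e-08
2^n ≥ 400000000
n ≥ log₂(400000000) = 28.58
n ≥ 29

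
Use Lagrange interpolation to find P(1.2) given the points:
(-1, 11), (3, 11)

Lagrange interpolation formula:
P(x) = Σ yᵢ × Lᵢ(x)
where Lᵢ(x) = Π_{j≠i} (x - xⱼ)/(xᵢ - xⱼ)

L_0(1.2) = (1.2 - 3)/(-1 - 3) = 0.450000
L_1(1.2) = (1.2 - (-1))/(3 - (-1)) = 0.550000

P(1.2) = 11×L_0(1.2) + 11×L_1(1.2)
P(1.2) = 11.000000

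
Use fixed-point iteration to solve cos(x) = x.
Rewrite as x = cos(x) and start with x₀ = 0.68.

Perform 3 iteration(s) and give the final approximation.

Equation: cos(x) = x
Fixed-point form: x = cos(x)
x₀ = 0.68

x_1 = g(0.680000) = 0.777573
x_2 = g(0.777573) = 0.712618
x_3 = g(0.712618) = 0.756652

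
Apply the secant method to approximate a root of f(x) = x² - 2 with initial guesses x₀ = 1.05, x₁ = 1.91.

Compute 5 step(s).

f(x) = x² - 2
x₀ = 1.05, x₁ = 1.91

Secant formula: x_{n+1} = x_n - f(x_n)(x_n - x_{n-1})/(f(x_n) - f(x_{n-1}))

Iteration 1:
  f(1.050000) = -0.897500
  f(1.910000) = 1.648100
  x_2 = 1.910000 - 1.648100×(1.910000 - 1.050000)/(1.648100 - (-0.897500))
       = 1.353209
Iteration 2:
  f(1.910000) = 1.648100
  f(1.353209) = -0.168824
  x_3 = 1.353209 - (-0.168824)×(1.353209 - 1.910000)/(-0.168824 - 1.648100)
       = 1.404945
Iteration 3:
  f(1.353209) = -0.168824
  f(1.404945) = -0.026129
  x_4 = 1.404945 - (-0.026129)×(1.404945 - 1.353209)/(-0.026129 - (-0.168824))
       = 1.414419
Iteration 4:
  f(1.404945) = -0.026129
  f(1.414419) = 0.000580
  x_5 = 1.414419 - 0.000580×(1.414419 - 1.404945)/(0.000580 - (-0.026129))
       = 1.414213
Iteration 5:
  f(1.414419) = 0.000580
  f(1.414213) = -0.000002
  x_6 = 1.414213 - (-0.000002)×(1.414213 - 1.414419)/(-0.000002 - 0.000580)
       = 1.414214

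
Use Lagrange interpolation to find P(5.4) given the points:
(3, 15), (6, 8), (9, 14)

Lagrange interpolation formula:
P(x) = Σ yᵢ × Lᵢ(x)
where Lᵢ(x) = Π_{j≠i} (x - xⱼ)/(xᵢ - xⱼ)

L_0(5.4) = (5.4 - 6)/(3 - 6) × (5.4 - 9)/(3 - 9) = 0.120000
L_1(5.4) = (5.4 - 3)/(6 - 3) × (5.4 - 9)/(6 - 9) = 0.960000
L_2(5.4) = (5.4 - 3)/(9 - 3) × (5.4 - 6)/(9 - 6) = -0.080000

P(5.4) = 15×L_0(5.4) + 8×L_1(5.4) + 14×L_2(5.4)
P(5.4) = 8.360000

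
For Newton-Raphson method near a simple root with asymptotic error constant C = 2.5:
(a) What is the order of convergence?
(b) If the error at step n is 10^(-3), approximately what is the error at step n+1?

(a) Newton-Raphson has quadratic (order 2) convergence near simple roots.
    This means |e_{n+1}| ≈ C|e_n|².

(b) With |e_n| = 10^(-3) and C = 2.5:
    |e_{n+1}| ≈ 2.5 × (10^(-3))² = 2.5 × 10^(-6)

(a) 2 (quadratic); (b) |e_{n+1}| ≈ 2.500e-06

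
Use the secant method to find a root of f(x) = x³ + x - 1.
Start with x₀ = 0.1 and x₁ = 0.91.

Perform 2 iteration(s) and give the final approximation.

f(x) = x³ + x - 1
x₀ = 0.1, x₁ = 0.91

Secant formula: x_{n+1} = x_n - f(x_n)(x_n - x_{n-1})/(f(x_n) - f(x_{n-1}))

Iteration 1:
  f(0.100000) = -0.899000
  f(0.910000) = 0.663571
  x_2 = 0.910000 - 0.663571×(0.910000 - 0.100000)/(0.663571 - (-0.899000))
       = 0.566020
Iteration 2:
  f(0.910000) = 0.663571
  f(0.566020) = -0.252638
  x_3 = 0.566020 - (-0.252638)×(0.566020 - 0.910000)/(-0.252638 - 0.663571)
       = 0.660870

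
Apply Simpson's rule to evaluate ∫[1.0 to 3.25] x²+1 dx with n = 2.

f(x) = x²+1
a = 1.0, b = 3.25, n = 2
h = (b - a)/n = 1.125000

Simpson's rule: (h/3)[f(x₀) + 4f(x₁) + 2f(x₂) + ... + f(xₙ)]

x_0 = 1.0000, f(x_0) = 2.000000, coefficient = 1
x_1 = 2.1250, f(x_1) = 5.515625, coefficient = 4
x_2 = 3.2500, f(x_2) = 11.562500, coefficient = 1

I ≈ (1.125000/3) × 35.625000 = 13.359375
Exact value: 13.359375
Error: 0.000000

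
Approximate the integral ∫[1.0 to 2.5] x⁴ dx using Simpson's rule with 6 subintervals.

f(x) = x⁴
a = 1.0, b = 2.5, n = 6
h = (b - a)/n = 0.250000

Simpson's rule: (h/3)[f(x₀) + 4f(x₁) + 2f(x₂) + ... + f(xₙ)]

x_0 = 1.0000, f(x_0) = 1.000000, coefficient = 1
x_1 = 1.2500, f(x_1) = 2.441406, coefficient = 4
x_2 = 1.5000, f(x_2) = 5.062500, coefficient = 2
x_3 = 1.7500, f(x_3) = 9.378906, coefficient = 4
x_4 = 2.0000, f(x_4) = 16.000000, coefficient = 2
x_5 = 2.2500, f(x_5) = 25.628906, coefficient = 4
x_6 = 2.5000, f(x_6) = 39.062500, coefficient = 1

I ≈ (0.250000/3) × 231.984375 = 19.332031
Exact value: 19.331250
Error: 0.000781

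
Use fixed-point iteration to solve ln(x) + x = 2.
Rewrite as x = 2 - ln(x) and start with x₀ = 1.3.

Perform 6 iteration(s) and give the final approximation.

Equation: ln(x) + x = 2
Fixed-point form: x = 2 - ln(x)
x₀ = 1.3

x_1 = g(1.300000) = 1.737636
x_2 = g(1.737636) = 1.447475
x_3 = g(1.447475) = 1.630180
x_4 = g(1.630180) = 1.511310
x_5 = g(1.511310) = 1.587023
x_6 = g(1.587023) = 1.538140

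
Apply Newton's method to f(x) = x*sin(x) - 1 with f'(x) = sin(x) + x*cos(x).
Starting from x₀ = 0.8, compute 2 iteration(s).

f(x) = x*sin(x) - 1
f'(x) = sin(x) + x*cos(x)
x₀ = 0.8

Newton-Raphson formula: x_{n+1} = x_n - f(x_n)/f'(x_n)

Iteration 1:
  f(0.800000) = -0.426115
  f'(0.800000) = 1.274721
  x_1 = 0.800000 - (-0.426115)/1.274721 = 1.134281
Iteration 2:
  f(1.134281) = 0.027920
  f'(1.134281) = 1.385786
  x_2 = 1.134281 - 0.027920/1.385786 = 1.114134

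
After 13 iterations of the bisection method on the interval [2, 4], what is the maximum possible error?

Bisection error bound: |error| ≤ (b-a)/2^n
|error| ≤ (4 - 2)/2^13 = 2/2^13
|error| ≤ 0.0002441406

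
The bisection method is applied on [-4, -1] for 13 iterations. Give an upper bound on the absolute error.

Bisection error bound: |error| ≤ (b-a)/2^n
|error| ≤ (-1 - (-4))/2^13 = 3/2^13
|error| ≤ 0.0003662109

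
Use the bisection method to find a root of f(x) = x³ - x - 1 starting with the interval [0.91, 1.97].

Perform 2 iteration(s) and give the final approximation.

f(x) = x³ - x - 1
Initial interval: [0.91, 1.97]

Iteration 1:
  c_1 = (0.910000 + 1.970000)/2 = 1.440000
  f(c_1) = f(1.440000) = 0.545984
  f(a) × f(c) < 0, new interval: [0.910000, 1.440000]
Iteration 2:
  c_2 = (0.910000 + 1.440000)/2 = 1.175000
  f(c_2) = f(1.175000) = -0.552766
  f(a) × f(c) ≥ 0, new interval: [1.175000, 1.440000]

After 2 iteration(s), the approximation is c_2 = 1.175000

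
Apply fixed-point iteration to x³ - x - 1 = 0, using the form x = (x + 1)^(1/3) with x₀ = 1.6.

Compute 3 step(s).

Equation: x³ - x - 1 = 0
Fixed-point form: x = (x + 1)^(1/3)
x₀ = 1.6

x_1 = g(1.600000) = 1.375069
x_2 = g(1.375069) = 1.334214
x_3 = g(1.334214) = 1.326519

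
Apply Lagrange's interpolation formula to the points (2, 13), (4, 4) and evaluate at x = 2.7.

Lagrange interpolation formula:
P(x) = Σ yᵢ × Lᵢ(x)
where Lᵢ(x) = Π_{j≠i} (x - xⱼ)/(xᵢ - xⱼ)

L_0(2.7) = (2.7 - 4)/(2 - 4) = 0.650000
L_1(2.7) = (2.7 - 2)/(4 - 2) = 0.350000

P(2.7) = 13×L_0(2.7) + 4×L_1(2.7)
P(2.7) = 9.850000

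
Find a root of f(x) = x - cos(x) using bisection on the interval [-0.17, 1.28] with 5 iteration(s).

f(x) = x - cos(x)
Initial interval: [-0.17, 1.28]

Iteration 1:
  c_1 = (-0.170000 + 1.280000)/2 = 0.555000
  f(c_1) = f(0.555000) = -0.294900
  f(a) × f(c) ≥ 0, new interval: [0.555000, 1.280000]
Iteration 2:
  c_2 = (0.555000 + 1.280000)/2 = 0.917500
  f(c_2) = f(0.917500) = 0.309693
  f(a) × f(c) < 0, new interval: [0.555000, 0.917500]
Iteration 3:
  c_3 = (0.555000 + 0.917500)/2 = 0.736250
  f(c_3) = f(0.736250) = -0.004742
  f(a) × f(c) ≥ 0, new interval: [0.736250, 0.917500]
Iteration 4:
  c_4 = (0.736250 + 0.917500)/2 = 0.826875
  f(c_4) = f(0.826875) = 0.149697
  f(a) × f(c) < 0, new interval: [0.736250, 0.826875]
Iteration 5:
  c_5 = (0.736250 + 0.826875)/2 = 0.781563
  f(c_5) = f(0.781563) = 0.071749
  f(a) × f(c) < 0, new interval: [0.736250, 0.781563]

After 5 iteration(s), the approximation is c_5 = 0.781563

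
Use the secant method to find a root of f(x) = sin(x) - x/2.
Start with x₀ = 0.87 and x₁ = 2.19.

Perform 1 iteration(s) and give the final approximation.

f(x) = sin(x) - x/2
x₀ = 0.87, x₁ = 2.19

Secant formula: x_{n+1} = x_n - f(x_n)(x_n - x_{n-1})/(f(x_n) - f(x_{n-1}))

Iteration 1:
  f(0.870000) = 0.329329
  f(2.190000) = -0.280659
  x_2 = 2.190000 - (-0.280659)×(2.190000 - 0.870000)/(-0.280659 - 0.329329)
       = 1.582660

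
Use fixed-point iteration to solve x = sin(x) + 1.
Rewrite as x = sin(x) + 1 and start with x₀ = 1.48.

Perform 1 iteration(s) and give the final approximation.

Equation: x = sin(x) + 1
Fixed-point form: x = sin(x) + 1
x₀ = 1.48

x_1 = g(1.480000) = 1.995881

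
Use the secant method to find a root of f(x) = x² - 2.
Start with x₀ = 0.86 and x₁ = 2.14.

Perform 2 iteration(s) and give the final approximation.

f(x) = x² - 2
x₀ = 0.86, x₁ = 2.14

Secant formula: x_{n+1} = x_n - f(x_n)(x_n - x_{n-1})/(f(x_n) - f(x_{n-1}))

Iteration 1:
  f(0.860000) = -1.260400
  f(2.140000) = 2.579600
  x_2 = 2.140000 - 2.579600×(2.140000 - 0.860000)/(2.579600 - (-1.260400))
       = 1.280133
Iteration 2:
  f(2.140000) = 2.579600
  f(1.280133) = -0.361259
  x_3 = 1.280133 - (-0.361259)×(1.280133 - 2.140000)/(-0.361259 - 2.579600)
       = 1.385760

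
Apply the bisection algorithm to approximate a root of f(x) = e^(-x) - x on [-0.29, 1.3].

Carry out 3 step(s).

f(x) = e^(-x) - x
Initial interval: [-0.29, 1.3]

Iteration 1:
  c_1 = (-0.290000 + 1.300000)/2 = 0.505000
  f(c_1) = f(0.505000) = 0.098506
  f(a) × f(c) ≥ 0, new interval: [0.505000, 1.300000]
Iteration 2:
  c_2 = (0.505000 + 1.300000)/2 = 0.902500
  f(c_2) = f(0.902500) = -0.496945
  f(a) × f(c) < 0, new interval: [0.505000, 0.902500]
Iteration 3:
  c_3 = (0.505000 + 0.902500)/2 = 0.703750
  f(c_3) = f(0.703750) = -0.209023
  f(a) × f(c) < 0, new interval: [0.505000, 0.703750]

After 3 iteration(s), the approximation is c_3 = 0.703750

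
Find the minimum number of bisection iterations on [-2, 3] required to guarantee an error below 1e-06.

We need (b-a)/2^n ≤ 1e-06
(3 - (-2))/2^n ≤ 1e-06
5/2^n ≤ 1e-06
2^n ≥ 5000000
n ≥ log₂(5000000) = 22.25
n ≥ 23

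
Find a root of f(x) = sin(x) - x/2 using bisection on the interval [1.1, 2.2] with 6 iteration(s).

f(x) = sin(x) - x/2
Initial interval: [1.1, 2.2]

Iteration 1:
  c_1 = (1.100000 + 2.200000)/2 = 1.650000
  f(c_1) = f(1.650000) = 0.171865
  f(a) × f(c) ≥ 0, new interval: [1.650000, 2.200000]
Iteration 2:
  c_2 = (1.650000 + 2.200000)/2 = 1.925000
  f(c_2) = f(1.925000) = -0.024577
  f(a) × f(c) < 0, new interval: [1.650000, 1.925000]
Iteration 3:
  c_3 = (1.650000 + 1.925000)/2 = 1.787500
  f(c_3) = f(1.787500) = 0.082862
  f(a) × f(c) ≥ 0, new interval: [1.787500, 1.925000]
Iteration 4:
  c_4 = (1.787500 + 1.925000)/2 = 1.856250
  f(c_4) = f(1.856250) = 0.031409
  f(a) × f(c) ≥ 0, new interval: [1.856250, 1.925000]
Iteration 5:
  c_5 = (1.856250 + 1.925000)/2 = 1.890625
  f(c_5) = f(1.890625) = 0.003977
  f(a) × f(c) ≥ 0, new interval: [1.890625, 1.925000]
Iteration 6:
  c_6 = (1.890625 + 1.925000)/2 = 1.907813
  f(c_6) = f(1.907813) = -0.010161
  f(a) × f(c) < 0, new interval: [1.890625, 1.907813]

After 6 iteration(s), the approximation is c_6 = 1.907813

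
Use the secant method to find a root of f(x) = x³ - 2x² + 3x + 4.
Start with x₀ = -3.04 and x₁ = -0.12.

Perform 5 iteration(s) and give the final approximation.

f(x) = x³ - 2x² + 3x + 4
x₀ = -3.04, x₁ = -0.12

Secant formula: x_{n+1} = x_n - f(x_n)(x_n - x_{n-1})/(f(x_n) - f(x_{n-1}))

Iteration 1:
  f(-3.040000) = -51.697664
  f(-0.120000) = 3.609472
  x_2 = -0.120000 - 3.609472×(-0.120000 - (-3.040000))/(3.609472 - (-51.697664))
       = -0.310566
Iteration 2:
  f(-0.120000) = 3.609472
  f(-0.310566) = 2.845445
  x_3 = -0.310566 - 2.845445×(-0.310566 - (-0.120000))/(2.845445 - 3.609472)
       = -1.020286
Iteration 3:
  f(-0.310566) = 2.845445
  f(-1.020286) = -2.204924
  x_4 = -1.020286 - (-2.204924)×(-1.020286 - (-0.310566))/(-2.204924 - 2.845445)
       = -0.710432
Iteration 4:
  f(-1.020286) = -2.204924
  f(-0.710432) = 0.500715
  x_5 = -0.710432 - 0.500715×(-0.710432 - (-1.020286))/(0.500715 - (-2.204924))
       = -0.767774
Iteration 5:
  f(-0.710432) = 0.500715
  f(-0.767774) = 0.065137
  x_6 = -0.767774 - 0.065137×(-0.767774 - (-0.710432))/(0.065137 - 0.500715)
       = -0.776349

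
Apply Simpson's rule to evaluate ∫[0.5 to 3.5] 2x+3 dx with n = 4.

f(x) = 2x+3
a = 0.5, b = 3.5, n = 4
h = (b - a)/n = 0.750000

Simpson's rule: (h/3)[f(x₀) + 4f(x₁) + 2f(x₂) + ... + f(xₙ)]

x_0 = 0.5000, f(x_0) = 4.000000, coefficient = 1
x_1 = 1.2500, f(x_1) = 5.500000, coefficient = 4
x_2 = 2.0000, f(x_2) = 7.000000, coefficient = 2
x_3 = 2.7500, f(x_3) = 8.500000, coefficient = 4
x_4 = 3.5000, f(x_4) = 10.000000, coefficient = 1

I ≈ (0.750000/3) × 84.000000 = 21.000000
Exact value: 21.000000
Error: 0.000000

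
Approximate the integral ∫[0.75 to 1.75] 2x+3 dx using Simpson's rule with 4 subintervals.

f(x) = 2x+3
a = 0.75, b = 1.75, n = 4
h = (b - a)/n = 0.250000

Simpson's rule: (h/3)[f(x₀) + 4f(x₁) + 2f(x₂) + ... + f(xₙ)]

x_0 = 0.7500, f(x_0) = 4.500000, coefficient = 1
x_1 = 1.0000, f(x_1) = 5.000000, coefficient = 4
x_2 = 1.2500, f(x_2) = 5.500000, coefficient = 2
x_3 = 1.5000, f(x_3) = 6.000000, coefficient = 4
x_4 = 1.7500, f(x_4) = 6.500000, coefficient = 1

I ≈ (0.250000/3) × 66.000000 = 5.500000
Exact value: 5.500000
Error: 0.000000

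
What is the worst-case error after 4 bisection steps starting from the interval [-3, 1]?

Bisection error bound: |error| ≤ (b-a)/2^n
|error| ≤ (1 - (-3))/2^4 = 4/2^4
|error| ≤ 0.2500000000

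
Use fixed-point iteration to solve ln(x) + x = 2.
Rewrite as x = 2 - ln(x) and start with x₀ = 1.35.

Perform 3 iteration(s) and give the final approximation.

Equation: ln(x) + x = 2
Fixed-point form: x = 2 - ln(x)
x₀ = 1.35

x_1 = g(1.350000) = 1.699895
x_2 = g(1.699895) = 1.469433
x_3 = g(1.469433) = 1.615123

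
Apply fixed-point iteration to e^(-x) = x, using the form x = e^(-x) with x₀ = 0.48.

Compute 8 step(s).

Equation: e^(-x) = x
Fixed-point form: x = e^(-x)
x₀ = 0.48

x_1 = g(0.480000) = 0.618783
x_2 = g(0.618783) = 0.538599
x_3 = g(0.538599) = 0.583565
x_4 = g(0.583565) = 0.557906
x_5 = g(0.557906) = 0.572407
x_6 = g(0.572407) = 0.564166
x_7 = g(0.564166) = 0.568834
x_8 = g(0.568834) = 0.566185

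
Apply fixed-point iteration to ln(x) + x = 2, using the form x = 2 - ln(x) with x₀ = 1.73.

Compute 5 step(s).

Equation: ln(x) + x = 2
Fixed-point form: x = 2 - ln(x)
x₀ = 1.73

x_1 = g(1.730000) = 1.451879
x_2 = g(1.451879) = 1.627142
x_3 = g(1.627142) = 1.513175
x_4 = g(1.513175) = 1.585790
x_5 = g(1.585790) = 1.538917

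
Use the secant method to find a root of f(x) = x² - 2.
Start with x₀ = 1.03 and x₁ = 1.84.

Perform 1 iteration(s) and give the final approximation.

f(x) = x² - 2
x₀ = 1.03, x₁ = 1.84

Secant formula: x_{n+1} = x_n - f(x_n)(x_n - x_{n-1})/(f(x_n) - f(x_{n-1}))

Iteration 1:
  f(1.030000) = -0.939100
  f(1.840000) = 1.385600
  x_2 = 1.840000 - 1.385600×(1.840000 - 1.030000)/(1.385600 - (-0.939100))
       = 1.357213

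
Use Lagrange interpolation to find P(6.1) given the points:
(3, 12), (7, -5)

Lagrange interpolation formula:
P(x) = Σ yᵢ × Lᵢ(x)
where Lᵢ(x) = Π_{j≠i} (x - xⱼ)/(xᵢ - xⱼ)

L_0(6.1) = (6.1 - 7)/(3 - 7) = 0.225000
L_1(6.1) = (6.1 - 3)/(7 - 3) = 0.775000

P(6.1) = 12×L_0(6.1) + (-5)×L_1(6.1)
P(6.1) = -1.175000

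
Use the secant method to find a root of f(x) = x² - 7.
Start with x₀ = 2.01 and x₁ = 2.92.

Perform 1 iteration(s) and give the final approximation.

f(x) = x² - 7
x₀ = 2.01, x₁ = 2.92

Secant formula: x_{n+1} = x_n - f(x_n)(x_n - x_{n-1})/(f(x_n) - f(x_{n-1}))

Iteration 1:
  f(2.010000) = -2.959900
  f(2.920000) = 1.526400
  x_2 = 2.920000 - 1.526400×(2.920000 - 2.010000)/(1.526400 - (-2.959900))
       = 2.610385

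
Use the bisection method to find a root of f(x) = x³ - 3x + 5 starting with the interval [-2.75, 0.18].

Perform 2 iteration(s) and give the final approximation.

f(x) = x³ - 3x + 5
Initial interval: [-2.75, 0.18]

Iteration 1:
  c_1 = (-2.750000 + 0.180000)/2 = -1.285000
  f(c_1) = f(-1.285000) = 6.733176
  f(a) × f(c) < 0, new interval: [-2.750000, -1.285000]
Iteration 2:
  c_2 = (-2.750000 + (-1.285000))/2 = -2.017500
  f(c_2) = f(-2.017500) = 2.840657
  f(a) × f(c) < 0, new interval: [-2.750000, -2.017500]

After 2 iteration(s), the approximation is c_2 = -2.017500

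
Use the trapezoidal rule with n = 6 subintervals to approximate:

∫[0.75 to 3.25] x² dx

f(x) = x²
a = 0.75, b = 3.25, n = 6
h = (b - a)/n = 0.416667

Trapezoidal rule: (h/2)[f(x₀) + 2f(x₁) + 2f(x₂) + ... + f(xₙ)]

x_0 = 0.7500, f(x_0) = 0.562500, coefficient = 1
x_1 = 1.1667, f(x_1) = 1.361111, coefficient = 2
x_2 = 1.5833, f(x_2) = 2.506944, coefficient = 2
x_3 = 2.0000, f(x_3) = 4.000000, coefficient = 2
x_4 = 2.4167, f(x_4) = 5.840278, coefficient = 2
x_5 = 2.8333, f(x_5) = 8.027778, coefficient = 2
x_6 = 3.2500, f(x_6) = 10.562500, coefficient = 1

I ≈ (0.416667/2) × 54.597222 = 11.374421
Exact value: 11.302083
Error: 0.072338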